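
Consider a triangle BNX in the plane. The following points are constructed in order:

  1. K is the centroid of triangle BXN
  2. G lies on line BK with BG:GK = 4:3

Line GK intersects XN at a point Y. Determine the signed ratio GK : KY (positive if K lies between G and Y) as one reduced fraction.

Set B = (0, 0), N = (1, 0), X = (0, 1); any affine frame gives the same invariant.
1. K is the centroid of triangle BXN ⇒ K = (1/3, 1/3)
2. G lies on line BK with BG:GK = 4:3 ⇒ G = (4/21, 4/21)
line GK meets XN at Y = (1/2, 1/2)
K = G + t·(Y−G) with t = 6/13, so GK:KY = 6/13:7/13

GK:KY = 6/7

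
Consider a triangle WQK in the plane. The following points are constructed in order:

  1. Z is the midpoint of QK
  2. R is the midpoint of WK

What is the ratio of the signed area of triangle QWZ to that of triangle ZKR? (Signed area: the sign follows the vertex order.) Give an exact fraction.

[QWZ]:[ZKR] = -2

Assign W = (0, 0), Q = (1, 0), K = (0, 1) — the answer is frame-independent, so this choice is without loss of generality.
1. Z is the midpoint of QK ⇒ Z = (1/2, 1/2)
2. R is the midpoint of WK ⇒ R = (0, 1/2)
2·[QWZ] = -1/2, 2·[ZKR] = 1/4
[QWZ]:[ZKR] = -1/2:1/4 = -2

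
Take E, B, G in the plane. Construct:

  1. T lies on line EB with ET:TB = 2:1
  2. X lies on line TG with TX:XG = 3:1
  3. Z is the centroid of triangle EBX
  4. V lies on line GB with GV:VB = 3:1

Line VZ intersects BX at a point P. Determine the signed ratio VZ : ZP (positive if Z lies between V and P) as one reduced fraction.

VZ:ZP = -13/12

Assign E = (0, 0), B = (1, 0), G = (0, 1) — the answer is frame-independent, so this choice is without loss of generality.
1. T lies on line EB with ET:TB = 2:1 ⇒ T = (2/3, 0)
2. X lies on line TG with TX:XG = 3:1 ⇒ X = (1/6, 3/4)
3. Z is the centroid of triangle EBX ⇒ Z = (7/18, 1/4)
4. V lies on line GB with GV:VB = 3:1 ⇒ V = (3/4, 1/4)
line VZ meets BX at P = (13/18, 1/4)
Z = V + t·(P−V) with t = 13, so VZ:ZP = 13:-12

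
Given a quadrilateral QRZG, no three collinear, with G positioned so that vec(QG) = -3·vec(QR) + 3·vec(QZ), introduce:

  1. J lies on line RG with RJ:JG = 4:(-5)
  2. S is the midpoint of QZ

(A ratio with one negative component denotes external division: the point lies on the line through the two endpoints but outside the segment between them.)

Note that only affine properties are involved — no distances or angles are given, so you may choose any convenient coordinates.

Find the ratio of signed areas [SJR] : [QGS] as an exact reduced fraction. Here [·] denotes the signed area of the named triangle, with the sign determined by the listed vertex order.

[SJR]:[QGS] = -8/3

Assign Q = (0, 0), R = (1, 0), Z = (0, 1), G = (-3, 3) — the answer is frame-independent, so this choice is without loss of generality.
1. J lies on line RG with RJ:JG = 4:(-5) ⇒ J = (17, -12)
2. S is the midpoint of QZ ⇒ S = (0, 1/2)
2·[SJR] = 4, 2·[QGS] = -3/2
[SJR]:[QGS] = 4:-3/2 = -8/3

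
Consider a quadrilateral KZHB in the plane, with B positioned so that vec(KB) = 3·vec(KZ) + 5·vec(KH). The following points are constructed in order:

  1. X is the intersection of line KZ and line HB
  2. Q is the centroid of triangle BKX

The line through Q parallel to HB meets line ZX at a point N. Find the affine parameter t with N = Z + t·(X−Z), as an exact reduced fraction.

Work in coordinates with K = (0, 0), Z = (1, 0), H = (0, 1), B = (3, 5).
1. X is the intersection of line KZ and line HB ⇒ X = (-3/4, 0)
2. Q is the centroid of triangle BKX ⇒ Q = (3/4, 5/3)
through Q parallel to HB: direction (3, 4); meets ZX at N = (-1/2, 0)
N = Z + t·(X−Z) with t = 6/7

t = 6/7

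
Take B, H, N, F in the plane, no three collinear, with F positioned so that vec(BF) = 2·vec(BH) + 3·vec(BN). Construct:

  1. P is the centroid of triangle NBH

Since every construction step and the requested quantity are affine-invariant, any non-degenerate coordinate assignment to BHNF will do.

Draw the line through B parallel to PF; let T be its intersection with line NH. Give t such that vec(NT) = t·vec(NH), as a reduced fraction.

t = 5/13

Set B = (0, 0), H = (1, 0), N = (0, 1), F = (2, 3); any affine frame gives the same invariant.
1. P is the centroid of triangle NBH ⇒ P = (1/3, 1/3)
through B parallel to PF: direction (5/3, 8/3); meets NH at T = (5/13, 8/13)
T = N + t·(H−N) with t = 5/13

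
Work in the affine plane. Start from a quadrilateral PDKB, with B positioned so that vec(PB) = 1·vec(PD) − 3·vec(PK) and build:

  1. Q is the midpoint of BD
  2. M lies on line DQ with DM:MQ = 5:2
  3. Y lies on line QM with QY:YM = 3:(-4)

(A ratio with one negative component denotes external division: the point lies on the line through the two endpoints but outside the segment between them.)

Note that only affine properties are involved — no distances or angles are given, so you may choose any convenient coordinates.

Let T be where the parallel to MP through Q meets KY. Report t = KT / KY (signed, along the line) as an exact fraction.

t = 10/19

Assign P = (0, 0), D = (1, 0), K = (0, 1), B = (1, -3) — the answer is frame-independent, so this choice is without loss of generality.
1. Q is the midpoint of BD ⇒ Q = (1, -3/2)
2. M lies on line DQ with DM:MQ = 5:2 ⇒ M = (1, -15/14)
3. Y lies on line QM with QY:YM = 3:(-4) ⇒ Y = (1, -39/14)
through Q parallel to MP: direction (-1, 15/14); meets KY at T = (10/19, -132/133)
T = K + t·(Y−K) with t = 10/19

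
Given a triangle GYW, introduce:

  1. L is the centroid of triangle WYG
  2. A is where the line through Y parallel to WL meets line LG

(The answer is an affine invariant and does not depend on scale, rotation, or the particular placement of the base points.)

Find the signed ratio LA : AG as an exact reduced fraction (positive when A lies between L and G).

Work in coordinates with G = (0, 0), Y = (1, 0), W = (0, 1).
1. L is the centroid of triangle WYG ⇒ L = (1/3, 1/3)
2. A is where the line through Y parallel to WL meets line LG ⇒ A = (2/3, 2/3)
A = L + t·(G−L) with t = -1, so LA:AG = t:(1−t) = -1:2

LA:AG = -1/2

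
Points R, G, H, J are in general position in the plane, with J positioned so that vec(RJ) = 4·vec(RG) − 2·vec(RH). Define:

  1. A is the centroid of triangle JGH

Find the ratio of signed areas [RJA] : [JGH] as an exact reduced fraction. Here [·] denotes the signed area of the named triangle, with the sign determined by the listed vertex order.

Choose coordinates R = (0, 0), G = (1, 0), H = (0, 1), J = (4, -2).
1. A is the centroid of triangle JGH ⇒ A = (5/3, -1/3)
2·[RJA] = 2, 2·[JGH] = -1
[RJA]:[JGH] = 2:-1 = -2

[RJA]:[JGH] = -2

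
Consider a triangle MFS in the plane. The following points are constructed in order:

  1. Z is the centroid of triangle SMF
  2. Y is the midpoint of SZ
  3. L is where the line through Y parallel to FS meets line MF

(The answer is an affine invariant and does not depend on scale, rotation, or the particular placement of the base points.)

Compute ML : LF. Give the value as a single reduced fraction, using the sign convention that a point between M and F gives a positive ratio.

Work in coordinates with M = (0, 0), F = (1, 0), S = (0, 1).
1. Z is the centroid of triangle SMF ⇒ Z = (1/3, 1/3)
2. Y is the midpoint of SZ ⇒ Y = (1/6, 2/3)
3. L is where the line through Y parallel to FS meets line MF ⇒ L = (5/6, 0)
L = M + t·(F−M) with t = 5/6, so ML:LF = t:(1−t) = 5/6:1/6

ML:LF = 5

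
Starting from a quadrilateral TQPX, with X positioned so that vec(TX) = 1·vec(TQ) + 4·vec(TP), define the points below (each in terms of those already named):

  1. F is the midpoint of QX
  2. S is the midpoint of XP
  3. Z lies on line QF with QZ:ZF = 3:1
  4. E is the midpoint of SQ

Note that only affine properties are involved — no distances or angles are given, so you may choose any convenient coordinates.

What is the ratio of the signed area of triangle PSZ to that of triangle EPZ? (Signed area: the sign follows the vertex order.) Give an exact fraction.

[PSZ]:[EPZ] = 10

Assign T = (0, 0), Q = (1, 0), P = (0, 1), X = (1, 4) — the answer is frame-independent, so this choice is without loss of generality.
1. F is the midpoint of QX ⇒ F = (1, 2)
2. S is the midpoint of XP ⇒ S = (1/2, 5/2)
3. Z lies on line QF with QZ:ZF = 3:1 ⇒ Z = (1, 3/2)
4. E is the midpoint of SQ ⇒ E = (3/4, 5/4)
2·[PSZ] = -5/4, 2·[EPZ] = -1/8
[PSZ]:[EPZ] = -5/4:-1/8 = 10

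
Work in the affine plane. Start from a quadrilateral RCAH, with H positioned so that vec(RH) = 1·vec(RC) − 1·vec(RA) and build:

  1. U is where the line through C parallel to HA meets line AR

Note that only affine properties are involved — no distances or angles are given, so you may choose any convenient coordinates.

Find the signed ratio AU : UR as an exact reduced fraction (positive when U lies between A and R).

Work in coordinates with R = (0, 0), C = (1, 0), A = (0, 1), H = (1, -1).
1. U is where the line through C parallel to HA meets line AR ⇒ U = (0, 2)
U = A + t·(R−A) with t = -1, so AU:UR = t:(1−t) = -1:2

AU:UR = -1/2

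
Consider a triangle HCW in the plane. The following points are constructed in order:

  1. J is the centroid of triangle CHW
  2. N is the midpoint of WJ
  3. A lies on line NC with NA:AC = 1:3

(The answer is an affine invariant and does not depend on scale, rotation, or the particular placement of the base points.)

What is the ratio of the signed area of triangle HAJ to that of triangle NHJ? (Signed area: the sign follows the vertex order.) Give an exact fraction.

Assign H = (0, 0), C = (1, 0), W = (0, 1) — the answer is frame-independent, so this choice is without loss of generality.
1. J is the centroid of triangle CHW ⇒ J = (1/3, 1/3)
2. N is the midpoint of WJ ⇒ N = (1/6, 2/3)
3. A lies on line NC with NA:AC = 1:3 ⇒ A = (3/8, 1/2)
2·[HAJ] = -1/24, 2·[NHJ] = 1/6
[HAJ]:[NHJ] = -1/24:1/6 = -1/4

[HAJ]:[NHJ] = -1/4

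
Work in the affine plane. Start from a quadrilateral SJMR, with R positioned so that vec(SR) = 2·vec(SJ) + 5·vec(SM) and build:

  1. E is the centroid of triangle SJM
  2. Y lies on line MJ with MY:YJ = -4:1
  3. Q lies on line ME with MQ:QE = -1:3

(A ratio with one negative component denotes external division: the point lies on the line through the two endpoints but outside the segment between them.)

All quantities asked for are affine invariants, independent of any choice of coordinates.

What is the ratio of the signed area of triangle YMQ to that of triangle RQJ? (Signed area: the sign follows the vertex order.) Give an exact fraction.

Assign S = (0, 0), J = (1, 0), M = (0, 1), R = (2, 5) — the answer is frame-independent, so this choice is without loss of generality.
1. E is the centroid of triangle SJM ⇒ E = (1/3, 1/3)
2. Y lies on line MJ with MY:YJ = -4:1 ⇒ Y = (4/3, -1/3)
3. Q lies on line ME with MQ:QE = -1:3 ⇒ Q = (-1/6, 4/3)
2·[YMQ] = -2/9, 2·[RQJ] = 43/6
[YMQ]:[RQJ] = -2/9:43/6 = -4/129

[YMQ]:[RQJ] = -4/129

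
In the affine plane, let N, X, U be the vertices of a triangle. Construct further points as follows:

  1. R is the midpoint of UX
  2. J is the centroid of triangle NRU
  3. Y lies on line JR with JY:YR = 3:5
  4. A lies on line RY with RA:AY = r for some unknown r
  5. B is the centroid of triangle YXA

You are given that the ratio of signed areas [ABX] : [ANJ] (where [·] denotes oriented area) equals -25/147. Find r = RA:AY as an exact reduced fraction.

Work in coordinates with N = (0, 0), X = (1, 0), U = (0, 1).
1. R is the midpoint of UX ⇒ R = (1/2, 1/2)
2. J is the centroid of triangle NRU ⇒ J = (1/6, 1/2)
3. Y lies on line JR with JY:YR = 3:5 ⇒ Y = (7/24, 1/2)
4. With RA:AY = r, write λ = r/(r+1) so A = R + λ·(Y−R); A is affine-linear in λ
5. B is the centroid of triangle YXA ⇒ B is an affine combination of earlier points and hence also affine-linear in λ
Every point depending on A is an affine combination of A and λ-independent points, so each such coordinate is linear in λ; the λ² term in each signed area is a multiple of (Y−R)×(Y−R) = 0, so 2·[ABX] and 2·[ANJ] are each linear in λ. Evaluating at λ=0 and λ=1:
  2·[ABX] = -5/144·λ + 5/144,   2·[ANJ] = 5/48·λ − 1/6
So [ABX]:[ANJ] = (-5/144·λ + 5/144) / (5/48·λ − 1/6). Setting this equal to -25/147:
  -5/144·λ + 5/144 = -25/147·(5/48·λ − 1/6)  ⇒  λ = 3/8
Then r = λ/(1−λ) = (3/8)/(5/8) = 3/5. Check: with r = 3/5, A = (27/64, 1/2) and [ABX]:[ANJ] = -25/147 as required.

r = 3/5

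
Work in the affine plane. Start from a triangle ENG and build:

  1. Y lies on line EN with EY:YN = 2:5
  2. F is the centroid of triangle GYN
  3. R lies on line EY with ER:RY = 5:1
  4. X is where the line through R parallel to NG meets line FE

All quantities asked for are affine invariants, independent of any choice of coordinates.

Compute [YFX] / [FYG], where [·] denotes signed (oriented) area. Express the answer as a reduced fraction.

Work in coordinates with E = (0, 0), N = (1, 0), G = (0, 1).
1. Y lies on line EN with EY:YN = 2:5 ⇒ Y = (2/7, 0)
2. F is the centroid of triangle GYN ⇒ F = (3/7, 1/3)
3. R lies on line EY with ER:RY = 5:1 ⇒ R = (5/21, 0)
4. X is where the line through R parallel to NG meets line FE ⇒ X = (15/112, 5/48)
2·[YFX] = 11/168, 2·[FYG] = -5/21
[YFX]:[FYG] = 11/168:-5/21 = -11/40

[YFX]:[FYG] = -11/40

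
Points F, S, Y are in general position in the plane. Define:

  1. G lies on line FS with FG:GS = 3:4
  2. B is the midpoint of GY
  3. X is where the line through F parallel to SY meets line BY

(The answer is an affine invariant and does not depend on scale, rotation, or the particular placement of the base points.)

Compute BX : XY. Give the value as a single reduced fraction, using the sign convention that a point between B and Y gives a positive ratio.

BX:XY = -5/7

Assign F = (0, 0), S = (1, 0), Y = (0, 1) — the answer is frame-independent, so this choice is without loss of generality.
1. G lies on line FS with FG:GS = 3:4 ⇒ G = (3/7, 0)
2. B is the midpoint of GY ⇒ B = (3/14, 1/2)
3. X is where the line through F parallel to SY meets line BY ⇒ X = (3/4, -3/4)
X = B + t·(Y−B) with t = -5/2, so BX:XY = t:(1−t) = -5/2:7/2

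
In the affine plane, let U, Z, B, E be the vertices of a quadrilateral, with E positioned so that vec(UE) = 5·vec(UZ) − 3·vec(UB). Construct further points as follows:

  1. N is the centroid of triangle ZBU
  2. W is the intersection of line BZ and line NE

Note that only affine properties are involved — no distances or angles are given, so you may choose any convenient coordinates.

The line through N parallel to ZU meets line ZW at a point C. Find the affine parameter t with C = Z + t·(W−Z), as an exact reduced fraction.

Set U = (0, 0), Z = (1, 0), B = (0, 1), E = (5, -3); any affine frame gives the same invariant.
1. N is the centroid of triangle ZBU ⇒ N = (1/3, 1/3)
2. W is the intersection of line BZ and line NE ⇒ W = (3/2, -1/2)
through N parallel to ZU: direction (-1, 0); meets ZW at C = (2/3, 1/3)
C = Z + t·(W−Z) with t = -2/3

t = -2/3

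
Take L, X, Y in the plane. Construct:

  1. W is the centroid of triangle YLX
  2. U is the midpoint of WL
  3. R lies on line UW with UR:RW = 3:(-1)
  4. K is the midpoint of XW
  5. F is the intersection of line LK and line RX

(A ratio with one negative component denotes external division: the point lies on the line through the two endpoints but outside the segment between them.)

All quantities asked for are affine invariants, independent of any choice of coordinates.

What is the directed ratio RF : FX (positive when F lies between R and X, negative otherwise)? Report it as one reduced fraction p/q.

Choose coordinates L = (0, 0), X = (1, 0), Y = (0, 1).
1. W is the centroid of triangle YLX ⇒ W = (1/3, 1/3)
2. U is the midpoint of WL ⇒ U = (1/6, 1/6)
3. R lies on line UW with UR:RW = 3:(-1) ⇒ R = (5/12, 5/12)
4. K is the midpoint of XW ⇒ K = (2/3, 1/6)
5. F is the intersection of line LK and line RX ⇒ F = (20/27, 5/27)
F = R + t·(X−R) with t = 5/9, so RF:FX = t:(1−t) = 5/9:4/9

RF:FX = 5/4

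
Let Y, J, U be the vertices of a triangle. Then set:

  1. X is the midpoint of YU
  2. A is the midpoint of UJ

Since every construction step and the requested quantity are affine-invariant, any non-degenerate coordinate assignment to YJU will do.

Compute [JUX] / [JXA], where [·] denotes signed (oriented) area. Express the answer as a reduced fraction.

[JUX]:[JXA] = -2

Choose coordinates Y = (0, 0), J = (1, 0), U = (0, 1).
1. X is the midpoint of YU ⇒ X = (0, 1/2)
2. A is the midpoint of UJ ⇒ A = (1/2, 1/2)
2·[JUX] = 1/2, 2·[JXA] = -1/4
[JUX]:[JXA] = 1/2:-1/4 = -2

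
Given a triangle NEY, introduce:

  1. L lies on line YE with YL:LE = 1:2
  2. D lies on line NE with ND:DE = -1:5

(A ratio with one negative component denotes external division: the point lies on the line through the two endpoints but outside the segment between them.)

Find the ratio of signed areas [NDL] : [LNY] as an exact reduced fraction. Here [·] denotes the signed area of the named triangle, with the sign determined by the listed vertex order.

Set N = (0, 0), E = (1, 0), Y = (0, 1); any affine frame gives the same invariant.
1. L lies on line YE with YL:LE = 1:2 ⇒ L = (1/3, 2/3)
2. D lies on line NE with ND:DE = -1:5 ⇒ D = (-1/4, 0)
2·[NDL] = -1/6, 2·[LNY] = -1/3
[NDL]:[LNY] = -1/6:-1/3 = 1/2

[NDL]:[LNY] = 1/2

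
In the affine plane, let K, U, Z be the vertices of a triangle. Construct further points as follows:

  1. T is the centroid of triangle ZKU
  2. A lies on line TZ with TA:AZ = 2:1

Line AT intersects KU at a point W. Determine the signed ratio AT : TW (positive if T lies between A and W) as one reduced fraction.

AT:TW = 4/3

Work in coordinates with K = (0, 0), U = (1, 0), Z = (0, 1).
1. T is the centroid of triangle ZKU ⇒ T = (1/3, 1/3)
2. A lies on line TZ with TA:AZ = 2:1 ⇒ A = (1/9, 7/9)
line AT meets KU at W = (1/2, 0)
T = A + t·(W−A) with t = 4/7, so AT:TW = 4/7:3/7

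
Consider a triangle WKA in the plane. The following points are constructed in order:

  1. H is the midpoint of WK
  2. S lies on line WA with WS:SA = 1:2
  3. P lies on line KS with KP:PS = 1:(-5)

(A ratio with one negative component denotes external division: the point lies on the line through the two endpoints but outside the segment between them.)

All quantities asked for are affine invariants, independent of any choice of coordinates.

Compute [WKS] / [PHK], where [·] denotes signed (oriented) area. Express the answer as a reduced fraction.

[WKS]:[PHK] = -8

Assign W = (0, 0), K = (1, 0), A = (0, 1) — the answer is frame-independent, so this choice is without loss of generality.
1. H is the midpoint of WK ⇒ H = (1/2, 0)
2. S lies on line WA with WS:SA = 1:2 ⇒ S = (0, 1/3)
3. P lies on line KS with KP:PS = 1:(-5) ⇒ P = (5/4, -1/12)
2·[WKS] = 1/3, 2·[PHK] = -1/24
[WKS]:[PHK] = 1/3:-1/24 = -8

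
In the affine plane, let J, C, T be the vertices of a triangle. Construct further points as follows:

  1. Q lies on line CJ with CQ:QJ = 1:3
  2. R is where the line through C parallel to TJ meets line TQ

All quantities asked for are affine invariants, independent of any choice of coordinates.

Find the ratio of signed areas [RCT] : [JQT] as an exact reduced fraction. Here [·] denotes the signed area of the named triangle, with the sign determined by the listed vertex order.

[RCT]:[JQT] = 4/9

Work in coordinates with J = (0, 0), C = (1, 0), T = (0, 1).
1. Q lies on line CJ with CQ:QJ = 1:3 ⇒ Q = (3/4, 0)
2. R is where the line through C parallel to TJ meets line TQ ⇒ R = (1, -1/3)
2·[RCT] = 1/3, 2·[JQT] = 3/4
[RCT]:[JQT] = 1/3:3/4 = 4/9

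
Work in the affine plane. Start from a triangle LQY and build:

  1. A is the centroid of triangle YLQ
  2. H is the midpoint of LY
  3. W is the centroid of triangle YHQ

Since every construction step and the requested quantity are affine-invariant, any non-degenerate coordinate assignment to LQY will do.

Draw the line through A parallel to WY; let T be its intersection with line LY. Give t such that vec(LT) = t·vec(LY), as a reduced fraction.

Work in coordinates with L = (0, 0), Q = (1, 0), Y = (0, 1).
1. A is the centroid of triangle YLQ ⇒ A = (1/3, 1/3)
2. H is the midpoint of LY ⇒ H = (0, 1/2)
3. W is the centroid of triangle YHQ ⇒ W = (1/3, 1/2)
through A parallel to WY: direction (-1/3, 1/2); meets LY at T = (0, 5/6)
T = L + t·(Y−L) with t = 5/6

t = 5/6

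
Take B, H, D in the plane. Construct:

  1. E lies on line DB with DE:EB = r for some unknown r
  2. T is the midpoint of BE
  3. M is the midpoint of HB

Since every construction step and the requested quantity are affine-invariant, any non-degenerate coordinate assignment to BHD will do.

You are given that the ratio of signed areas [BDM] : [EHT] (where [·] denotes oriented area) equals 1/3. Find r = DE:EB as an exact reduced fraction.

Set B = (0, 0), H = (1, 0), D = (0, 1); any affine frame gives the same invariant.
1. With DE:EB = r, write λ = r/(r+1) so E = D + λ·(B−D); E is affine-linear in λ
2. T is the midpoint of BE ⇒ T is an affine combination of earlier points and hence also affine-linear in λ
3. M is the midpoint of HB ⇒ M = (1/2, 0)
Every point depending on E is an affine combination of E and λ-independent points, so each such coordinate is linear in λ; the λ² term in each signed area is a multiple of (B−D)×(B−D) = 0, so 2·[BDM] and 2·[EHT] are each linear in λ. Evaluating at λ=0 and λ=1:
  2·[BDM] = -1/2,   2·[EHT] = 1/2·λ − 1/2
So [BDM]:[EHT] = (-1/2) / (1/2·λ − 1/2). Setting this equal to 1/3:
  -1/2 = 1/3·(1/2·λ − 1/2)  ⇒  λ = -2
Then r = λ/(1−λ) = (-2)/(3) = -2/3. Check: with r = -2/3, E = (0, 3) and [BDM]:[EHT] = 1/3 as required.

r = -2/3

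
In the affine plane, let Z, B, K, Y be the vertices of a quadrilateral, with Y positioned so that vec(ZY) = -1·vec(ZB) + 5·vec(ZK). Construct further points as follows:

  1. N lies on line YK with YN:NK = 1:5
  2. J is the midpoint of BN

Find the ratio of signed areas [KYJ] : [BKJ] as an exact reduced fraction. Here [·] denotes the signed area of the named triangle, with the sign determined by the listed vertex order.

[KYJ]:[BKJ] = 6/5

Set Z = (0, 0), B = (1, 0), K = (0, 1), Y = (-1, 5); any affine frame gives the same invariant.
1. N lies on line YK with YN:NK = 1:5 ⇒ N = (-5/6, 13/3)
2. J is the midpoint of BN ⇒ J = (1/12, 13/6)
2·[KYJ] = -3/2, 2·[BKJ] = -5/4
[KYJ]:[BKJ] = -3/2:-5/4 = 6/5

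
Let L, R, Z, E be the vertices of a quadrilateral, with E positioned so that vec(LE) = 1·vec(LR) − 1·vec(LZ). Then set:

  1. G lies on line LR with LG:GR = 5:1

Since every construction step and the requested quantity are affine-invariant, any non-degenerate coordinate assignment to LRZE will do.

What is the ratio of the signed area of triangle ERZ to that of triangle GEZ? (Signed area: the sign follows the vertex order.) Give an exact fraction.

Set L = (0, 0), R = (1, 0), Z = (0, 1), E = (1, -1); any affine frame gives the same invariant.
1. G lies on line LR with LG:GR = 5:1 ⇒ G = (5/6, 0)
2·[ERZ] = 1, 2·[GEZ] = -2/3
[ERZ]:[GEZ] = 1:-2/3 = -3/2

[ERZ]:[GEZ] = -3/2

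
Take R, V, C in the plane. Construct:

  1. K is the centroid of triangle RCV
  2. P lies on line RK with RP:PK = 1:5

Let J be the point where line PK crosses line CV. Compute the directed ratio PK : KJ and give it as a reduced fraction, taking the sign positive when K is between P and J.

PK:KJ = 5/3

Assign R = (0, 0), V = (1, 0), C = (0, 1) — the answer is frame-independent, so this choice is without loss of generality.
1. K is the centroid of triangle RCV ⇒ K = (1/3, 1/3)
2. P lies on line RK with RP:PK = 1:5 ⇒ P = (1/18, 1/18)
line PK meets CV at J = (1/2, 1/2)
K = P + t·(J−P) with t = 5/8, so PK:KJ = 5/8:3/8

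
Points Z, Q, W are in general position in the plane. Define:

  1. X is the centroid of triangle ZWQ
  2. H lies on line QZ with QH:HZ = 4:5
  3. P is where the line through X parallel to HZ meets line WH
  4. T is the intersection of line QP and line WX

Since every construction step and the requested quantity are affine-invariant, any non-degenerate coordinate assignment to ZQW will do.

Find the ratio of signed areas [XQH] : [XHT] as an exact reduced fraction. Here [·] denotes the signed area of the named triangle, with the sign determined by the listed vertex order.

[XQH]:[XHT] = -100

Assign Z = (0, 0), Q = (1, 0), W = (0, 1) — the answer is frame-independent, so this choice is without loss of generality.
1. X is the centroid of triangle ZWQ ⇒ X = (1/3, 1/3)
2. H lies on line QZ with QH:HZ = 4:5 ⇒ H = (5/9, 0)
3. P is where the line through X parallel to HZ meets line WH ⇒ P = (10/27, 1/3)
4. T is the intersection of line QP and line WX ⇒ T = (8/25, 9/25)
2·[XQH] = -4/27, 2·[XHT] = 1/675
[XQH]:[XHT] = -4/27:1/675 = -100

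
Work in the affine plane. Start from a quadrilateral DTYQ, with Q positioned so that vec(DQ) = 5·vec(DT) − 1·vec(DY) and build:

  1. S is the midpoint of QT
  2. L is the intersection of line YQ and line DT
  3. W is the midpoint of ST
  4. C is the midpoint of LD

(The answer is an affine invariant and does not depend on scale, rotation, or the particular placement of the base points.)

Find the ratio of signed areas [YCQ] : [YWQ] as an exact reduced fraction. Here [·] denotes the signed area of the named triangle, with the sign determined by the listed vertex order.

[YCQ]:[YWQ] = 10/9

Assign D = (0, 0), T = (1, 0), Y = (0, 1), Q = (5, -1) — the answer is frame-independent, so this choice is without loss of generality.
1. S is the midpoint of QT ⇒ S = (3, -1/2)
2. L is the intersection of line YQ and line DT ⇒ L = (5/2, 0)
3. W is the midpoint of ST ⇒ W = (2, -1/4)
4. C is the midpoint of LD ⇒ C = (5/4, 0)
2·[YCQ] = 5/2, 2·[YWQ] = 9/4
[YCQ]:[YWQ] = 5/2:9/4 = 10/9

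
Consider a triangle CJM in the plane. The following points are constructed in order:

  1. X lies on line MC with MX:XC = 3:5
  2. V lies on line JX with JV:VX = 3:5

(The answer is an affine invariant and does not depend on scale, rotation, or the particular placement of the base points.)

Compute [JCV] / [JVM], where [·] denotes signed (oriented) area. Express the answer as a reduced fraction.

Choose coordinates C = (0, 0), J = (1, 0), M = (0, 1).
1. X lies on line MC with MX:XC = 3:5 ⇒ X = (0, 5/8)
2. V lies on line JX with JV:VX = 3:5 ⇒ V = (5/8, 15/64)
2·[JCV] = -15/64, 2·[JVM] = -9/64
[JCV]:[JVM] = -15/64:-9/64 = 5/3

[JCV]:[JVM] = 5/3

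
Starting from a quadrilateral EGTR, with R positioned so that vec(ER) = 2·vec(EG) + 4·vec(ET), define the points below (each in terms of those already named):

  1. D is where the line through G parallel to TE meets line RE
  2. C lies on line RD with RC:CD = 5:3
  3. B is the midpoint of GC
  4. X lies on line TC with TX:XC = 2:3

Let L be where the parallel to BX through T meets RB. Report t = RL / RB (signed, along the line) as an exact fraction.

t = 41/31

Assign E = (0, 0), G = (1, 0), T = (0, 1), R = (2, 4) — the answer is frame-independent, so this choice is without loss of generality.
1. D is where the line through G parallel to TE meets line RE ⇒ D = (1, 2)
2. C lies on line RD with RC:CD = 5:3 ⇒ C = (11/8, 11/4)
3. B is the midpoint of GC ⇒ B = (19/16, 11/8)
4. X lies on line TC with TX:XC = 2:3 ⇒ X = (11/20, 17/10)
through T parallel to BX: direction (-51/80, 13/40); meets RB at L = (459/496, 131/248)
L = R + t·(B−R) with t = 41/31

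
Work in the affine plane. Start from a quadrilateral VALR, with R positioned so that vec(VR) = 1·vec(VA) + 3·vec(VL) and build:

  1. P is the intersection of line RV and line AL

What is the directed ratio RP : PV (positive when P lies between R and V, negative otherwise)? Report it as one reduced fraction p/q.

RP:PV = 3

Assign V = (0, 0), A = (1, 0), L = (0, 1), R = (1, 3) — the answer is frame-independent, so this choice is without loss of generality.
1. P is the intersection of line RV and line AL ⇒ P = (1/4, 3/4)
P = R + t·(V−R) with t = 3/4, so RP:PV = t:(1−t) = 3/4:1/4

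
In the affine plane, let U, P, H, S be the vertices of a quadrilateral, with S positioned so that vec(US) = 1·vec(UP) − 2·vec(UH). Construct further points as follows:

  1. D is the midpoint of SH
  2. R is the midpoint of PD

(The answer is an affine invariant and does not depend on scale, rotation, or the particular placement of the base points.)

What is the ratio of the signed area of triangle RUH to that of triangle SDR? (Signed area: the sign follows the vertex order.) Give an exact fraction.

[RUH]:[SDR] = 3/2

Work in coordinates with U = (0, 0), P = (1, 0), H = (0, 1), S = (1, -2).
1. D is the midpoint of SH ⇒ D = (1/2, -1/2)
2. R is the midpoint of PD ⇒ R = (3/4, -1/4)
2·[RUH] = -3/4, 2·[SDR] = -1/2
[RUH]:[SDR] = -3/4:-1/2 = 3/2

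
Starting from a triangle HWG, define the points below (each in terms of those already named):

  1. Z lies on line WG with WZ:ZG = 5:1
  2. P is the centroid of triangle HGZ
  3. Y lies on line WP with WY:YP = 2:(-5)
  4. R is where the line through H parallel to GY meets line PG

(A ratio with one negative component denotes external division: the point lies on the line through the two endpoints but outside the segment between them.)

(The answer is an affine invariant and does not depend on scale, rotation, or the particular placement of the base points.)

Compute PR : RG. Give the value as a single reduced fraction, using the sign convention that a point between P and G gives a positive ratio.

PR:RG = -29/44

Set H = (0, 0), W = (1, 0), G = (0, 1); any affine frame gives the same invariant.
1. Z lies on line WG with WZ:ZG = 5:1 ⇒ Z = (1/6, 5/6)
2. P is the centroid of triangle HGZ ⇒ P = (1/18, 11/18)
3. Y lies on line WP with WY:YP = 2:(-5) ⇒ Y = (44/27, -11/27)
4. R is where the line through H parallel to GY meets line PG ⇒ R = (22/135, -19/135)
R = P + t·(G−P) with t = -29/15, so PR:RG = t:(1−t) = -29/15:44/15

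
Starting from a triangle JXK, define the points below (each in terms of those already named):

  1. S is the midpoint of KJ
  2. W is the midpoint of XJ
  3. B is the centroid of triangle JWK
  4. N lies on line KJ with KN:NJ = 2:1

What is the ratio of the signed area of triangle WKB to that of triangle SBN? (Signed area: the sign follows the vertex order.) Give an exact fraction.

[WKB]:[SBN] = -6

Choose coordinates J = (0, 0), X = (1, 0), K = (0, 1).
1. S is the midpoint of KJ ⇒ S = (0, 1/2)
2. W is the midpoint of XJ ⇒ W = (1/2, 0)
3. B is the centroid of triangle JWK ⇒ B = (1/6, 1/3)
4. N lies on line KJ with KN:NJ = 2:1 ⇒ N = (0, 1/3)
2·[WKB] = 1/6, 2·[SBN] = -1/36
[WKB]:[SBN] = 1/6:-1/36 = -6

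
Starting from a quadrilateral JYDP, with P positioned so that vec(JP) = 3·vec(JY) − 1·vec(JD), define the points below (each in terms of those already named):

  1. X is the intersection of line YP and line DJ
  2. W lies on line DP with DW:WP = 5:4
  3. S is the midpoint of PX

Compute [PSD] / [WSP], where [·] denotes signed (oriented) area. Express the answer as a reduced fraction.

Set J = (0, 0), Y = (1, 0), D = (0, 1), P = (3, -1); any affine frame gives the same invariant.
1. X is the intersection of line YP and line DJ ⇒ X = (0, 1/2)
2. W lies on line DP with DW:WP = 5:4 ⇒ W = (5/3, -1/9)
3. S is the midpoint of PX ⇒ S = (3/2, -1/4)
2·[PSD] = -3/4, 2·[WSP] = 1/3
[PSD]:[WSP] = -3/4:1/3 = -9/4

[PSD]:[WSP] = -9/4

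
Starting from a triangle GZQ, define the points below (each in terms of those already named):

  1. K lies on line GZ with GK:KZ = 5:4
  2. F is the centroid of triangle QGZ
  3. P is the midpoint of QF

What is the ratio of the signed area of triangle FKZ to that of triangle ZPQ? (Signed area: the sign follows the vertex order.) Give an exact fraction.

Assign G = (0, 0), Z = (1, 0), Q = (0, 1) — the answer is frame-independent, so this choice is without loss of generality.
1. K lies on line GZ with GK:KZ = 5:4 ⇒ K = (5/9, 0)
2. F is the centroid of triangle QGZ ⇒ F = (1/3, 1/3)
3. P is the midpoint of QF ⇒ P = (1/6, 2/3)
2·[FKZ] = 4/27, 2·[ZPQ] = -1/6
[FKZ]:[ZPQ] = 4/27:-1/6 = -8/9

[FKZ]:[ZPQ] = -8/9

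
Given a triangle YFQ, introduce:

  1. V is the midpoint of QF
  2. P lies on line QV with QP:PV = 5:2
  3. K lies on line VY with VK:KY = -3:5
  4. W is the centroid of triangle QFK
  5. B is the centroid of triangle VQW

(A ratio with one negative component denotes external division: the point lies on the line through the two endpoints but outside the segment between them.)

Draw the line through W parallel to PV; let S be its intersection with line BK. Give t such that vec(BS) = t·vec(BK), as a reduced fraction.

Set Y = (0, 0), F = (1, 0), Q = (0, 1); any affine frame gives the same invariant.
1. V is the midpoint of QF ⇒ V = (1/2, 1/2)
2. P lies on line QV with QP:PV = 5:2 ⇒ P = (5/14, 9/14)
3. K lies on line VY with VK:KY = -3:5 ⇒ K = (5/4, 5/4)
4. W is the centroid of triangle QFK ⇒ W = (3/4, 3/4)
5. B is the centroid of triangle VQW ⇒ B = (5/12, 3/4)
through W parallel to PV: direction (1/7, -1/7); meets BK at S = (5/8, 7/8)
S = B + t·(K−B) with t = 1/4

t = 1/4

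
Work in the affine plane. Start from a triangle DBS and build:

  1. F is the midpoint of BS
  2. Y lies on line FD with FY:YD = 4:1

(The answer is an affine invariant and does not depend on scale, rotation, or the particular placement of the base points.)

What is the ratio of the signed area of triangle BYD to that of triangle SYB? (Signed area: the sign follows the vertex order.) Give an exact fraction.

Set D = (0, 0), B = (1, 0), S = (0, 1); any affine frame gives the same invariant.
1. F is the midpoint of BS ⇒ F = (1/2, 1/2)
2. Y lies on line FD with FY:YD = 4:1 ⇒ Y = (1/10, 1/10)
2·[BYD] = 1/10, 2·[SYB] = 4/5
[BYD]:[SYB] = 1/10:4/5 = 1/8

[BYD]:[SYB] = 1/8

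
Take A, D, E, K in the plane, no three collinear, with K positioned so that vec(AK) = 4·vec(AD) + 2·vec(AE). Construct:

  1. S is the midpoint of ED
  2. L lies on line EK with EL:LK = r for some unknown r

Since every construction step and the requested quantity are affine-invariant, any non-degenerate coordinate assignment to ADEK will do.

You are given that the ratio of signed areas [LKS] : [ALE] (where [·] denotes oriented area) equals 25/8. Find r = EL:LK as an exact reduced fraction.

r = -1/5

Work in coordinates with A = (0, 0), D = (1, 0), E = (0, 1), K = (4, 2).
1. S is the midpoint of ED ⇒ S = (1/2, 1/2)
2. With EL:LK = r, write λ = r/(r+1) so L = E + λ·(K−E); L is affine-linear in λ
Every point depending on L is an affine combination of L and λ-independent points, so each such coordinate is linear in λ; the λ² term in each signed area is a multiple of (K−E)×(K−E) = 0, so 2·[LKS] and 2·[ALE] are each linear in λ. Evaluating at λ=0 and λ=1:
  2·[LKS] = 5/2·λ − 5/2,   2·[ALE] = 4·λ
So [LKS]:[ALE] = (5/2·λ − 5/2) / (4·λ). Setting this equal to 25/8:
  5/2·λ − 5/2 = 25/8·(4·λ)  ⇒  λ = -1/4
Then r = λ/(1−λ) = (-1/4)/(5/4) = -1/5. Check: with r = -1/5, L = (-1, 3/4) and [LKS]:[ALE] = 25/8 as required.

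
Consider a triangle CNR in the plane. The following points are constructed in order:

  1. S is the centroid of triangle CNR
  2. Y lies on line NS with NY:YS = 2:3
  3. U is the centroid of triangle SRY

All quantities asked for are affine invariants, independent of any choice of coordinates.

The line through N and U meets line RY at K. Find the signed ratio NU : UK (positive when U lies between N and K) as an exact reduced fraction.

NU:UK = -3

Work in coordinates with C = (0, 0), N = (1, 0), R = (0, 1).
1. S is the centroid of triangle CNR ⇒ S = (1/3, 1/3)
2. Y lies on line NS with NY:YS = 2:3 ⇒ Y = (11/15, 2/15)
3. U is the centroid of triangle SRY ⇒ U = (16/45, 22/45)
line NU meets RY at K = (77/135, 44/135)
U = N + t·(K−N) with t = 3/2, so NU:UK = 3/2:-1/2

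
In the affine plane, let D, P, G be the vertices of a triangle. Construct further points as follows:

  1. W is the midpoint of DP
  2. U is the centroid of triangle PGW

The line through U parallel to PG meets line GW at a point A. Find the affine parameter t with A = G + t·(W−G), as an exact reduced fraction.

t = 1/3

Choose coordinates D = (0, 0), P = (1, 0), G = (0, 1).
1. W is the midpoint of DP ⇒ W = (1/2, 0)
2. U is the centroid of triangle PGW ⇒ U = (1/2, 1/3)
through U parallel to PG: direction (-1, 1); meets GW at A = (1/6, 2/3)
A = G + t·(W−G) with t = 1/3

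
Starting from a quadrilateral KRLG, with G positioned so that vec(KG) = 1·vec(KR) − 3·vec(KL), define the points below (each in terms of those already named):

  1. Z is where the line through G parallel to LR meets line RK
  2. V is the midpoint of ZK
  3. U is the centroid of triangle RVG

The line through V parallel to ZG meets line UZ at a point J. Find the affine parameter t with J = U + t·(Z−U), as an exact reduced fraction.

Choose coordinates K = (0, 0), R = (1, 0), L = (0, 1), G = (1, -3).
1. Z is where the line through G parallel to LR meets line RK ⇒ Z = (-2, 0)
2. V is the midpoint of ZK ⇒ V = (-1, 0)
3. U is the centroid of triangle RVG ⇒ U = (1/3, -1)
through V parallel to ZG: direction (3, -3); meets UZ at J = (-1/4, -3/4)
J = U + t·(Z−U) with t = 1/4

t = 1/4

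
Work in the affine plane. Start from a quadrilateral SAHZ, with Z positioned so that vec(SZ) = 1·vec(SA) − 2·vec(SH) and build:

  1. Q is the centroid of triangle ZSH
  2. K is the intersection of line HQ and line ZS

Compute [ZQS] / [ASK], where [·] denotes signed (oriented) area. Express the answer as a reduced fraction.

[ZQS]:[ASK] = 1/3

Work in coordinates with S = (0, 0), A = (1, 0), H = (0, 1), Z = (1, -2).
1. Q is the centroid of triangle ZSH ⇒ Q = (1/3, -1/3)
2. K is the intersection of line HQ and line ZS ⇒ K = (1/2, -1)
2·[ZQS] = 1/3, 2·[ASK] = 1
[ZQS]:[ASK] = 1/3:1 = 1/3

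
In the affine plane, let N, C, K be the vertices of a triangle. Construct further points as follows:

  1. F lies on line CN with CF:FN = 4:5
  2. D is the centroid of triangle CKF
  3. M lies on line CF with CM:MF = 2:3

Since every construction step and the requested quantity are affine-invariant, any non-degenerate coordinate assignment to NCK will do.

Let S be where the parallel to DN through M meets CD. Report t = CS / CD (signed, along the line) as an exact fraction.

t = 8/45

Choose coordinates N = (0, 0), C = (1, 0), K = (0, 1).
1. F lies on line CN with CF:FN = 4:5 ⇒ F = (5/9, 0)
2. D is the centroid of triangle CKF ⇒ D = (14/27, 1/3)
3. M lies on line CF with CM:MF = 2:3 ⇒ M = (37/45, 0)
through M parallel to DN: direction (-14/27, -1/3); meets CD at S = (1111/1215, 8/135)
S = C + t·(D−C) with t = 8/45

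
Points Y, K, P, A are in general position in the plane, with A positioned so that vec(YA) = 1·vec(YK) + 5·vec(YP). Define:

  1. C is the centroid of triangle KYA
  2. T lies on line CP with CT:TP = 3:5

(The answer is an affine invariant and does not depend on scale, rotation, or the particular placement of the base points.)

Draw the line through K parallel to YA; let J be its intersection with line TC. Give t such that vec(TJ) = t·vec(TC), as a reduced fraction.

Choose coordinates Y = (0, 0), K = (1, 0), P = (0, 1), A = (1, 5).
1. C is the centroid of triangle KYA ⇒ C = (2/3, 5/3)
2. T lies on line CP with CT:TP = 3:5 ⇒ T = (5/12, 17/12)
through K parallel to YA: direction (1, 5); meets TC at J = (3/2, 5/2)
J = T + t·(C−T) with t = 13/3

t = 13/3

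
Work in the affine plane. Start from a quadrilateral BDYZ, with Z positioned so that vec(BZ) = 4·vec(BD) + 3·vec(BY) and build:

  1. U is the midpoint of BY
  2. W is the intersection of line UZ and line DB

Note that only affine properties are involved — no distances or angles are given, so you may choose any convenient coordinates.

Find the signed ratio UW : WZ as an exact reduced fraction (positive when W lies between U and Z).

UW:WZ = -1/6

Assign B = (0, 0), D = (1, 0), Y = (0, 1), Z = (4, 3) — the answer is frame-independent, so this choice is without loss of generality.
1. U is the midpoint of BY ⇒ U = (0, 1/2)
2. W is the intersection of line UZ and line DB ⇒ W = (-4/5, 0)
W = U + t·(Z−U) with t = -1/5, so UW:WZ = t:(1−t) = -1/5:6/5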